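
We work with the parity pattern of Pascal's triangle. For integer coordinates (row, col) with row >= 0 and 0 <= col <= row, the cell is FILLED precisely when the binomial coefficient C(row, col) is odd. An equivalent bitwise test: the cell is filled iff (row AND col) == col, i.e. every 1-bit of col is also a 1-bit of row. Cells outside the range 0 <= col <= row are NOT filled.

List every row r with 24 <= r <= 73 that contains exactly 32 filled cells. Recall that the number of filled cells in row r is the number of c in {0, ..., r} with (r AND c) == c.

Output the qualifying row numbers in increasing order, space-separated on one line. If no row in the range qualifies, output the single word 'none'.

Answer: 31 47 55 59 61 62

Derivation:
Row r has 2^popcount(r) filled cells, so we need popcount(r) = log2(32) = 5.
Scan r = 24..73 and keep those with exactly 5 one-bits:
r=24=11000 popcount=2 -> skip
r=25=11001 popcount=3 -> skip
r=26=11010 popcount=3 -> skip
r=27=11011 popcount=4 -> skip
r=28=11100 popcount=3 -> skip
r=29=11101 popcount=4 -> skip
r=30=11110 popcount=4 -> skip
r=31=11111 popcount=5 -> KEEP
r=32=100000 popcount=1 -> skip
r=33=100001 popcount=2 -> skip
r=34=100010 popcount=2 -> skip
r=35=100011 popcount=3 -> skip
r=36=100100 popcount=2 -> skip
r=37=100101 popcount=3 -> skip
r=38=100110 popcount=3 -> skip
r=39=100111 popcount=4 -> skip
r=40=101000 popcount=2 -> skip
r=41=101001 popcount=3 -> skip
r=42=101010 popcount=3 -> skip
r=43=101011 popcount=4 -> skip
r=44=101100 popcount=3 -> skip
r=45=101101 popcount=4 -> skip
r=46=101110 popcount=4 -> skip
r=47=101111 popcount=5 -> KEEP
r=48=110000 popcount=2 -> skip
r=49=110001 popcount=3 -> skip
r=50=110010 popcount=3 -> skip
r=51=110011 popcount=4 -> skip
r=52=110100 popcount=3 -> skip
r=53=110101 popcount=4 -> skip
r=54=110110 popcount=4 -> skip
r=55=110111 popcount=5 -> KEEP
r=56=111000 popcount=3 -> skip
r=57=111001 popcount=4 -> skip
r=58=111010 popcount=4 -> skip
r=59=111011 popcount=5 -> KEEP
r=60=111100 popcount=4 -> skip
r=61=111101 popcount=5 -> KEEP
r=62=111110 popcount=5 -> KEEP
r=63=111111 popcount=6 -> skip
r=64=1000000 popcount=1 -> skip
r=65=1000001 popcount=2 -> skip
r=66=1000010 popcount=2 -> skip
r=67=1000011 popcount=3 -> skip
r=68=1000100 popcount=2 -> skip
r=69=1000101 popcount=3 -> skip
r=70=1000110 popcount=3 -> skip
r=71=1000111 popcount=4 -> skip
r=72=1001000 popcount=2 -> skip
r=73=1001001 popcount=3 -> skip
Kept rows: 31 47 55 59 61 62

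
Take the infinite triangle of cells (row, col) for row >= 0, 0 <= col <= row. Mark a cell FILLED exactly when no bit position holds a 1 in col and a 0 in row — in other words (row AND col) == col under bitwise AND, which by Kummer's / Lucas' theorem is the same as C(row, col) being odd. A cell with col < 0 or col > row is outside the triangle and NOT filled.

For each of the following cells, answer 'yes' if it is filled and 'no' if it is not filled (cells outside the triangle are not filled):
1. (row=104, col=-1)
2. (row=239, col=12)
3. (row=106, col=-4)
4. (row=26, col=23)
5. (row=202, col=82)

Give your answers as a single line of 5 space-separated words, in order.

Answer: no yes no no no

Derivation:
(104,-1): col outside [0, 104] -> not filled
(239,12): row=0b11101111, col=0b1100, row AND col = 0b1100 = 12; 12 == 12 -> filled
(106,-4): col outside [0, 106] -> not filled
(26,23): row=0b11010, col=0b10111, row AND col = 0b10010 = 18; 18 != 23 -> empty
(202,82): row=0b11001010, col=0b1010010, row AND col = 0b1000010 = 66; 66 != 82 -> empty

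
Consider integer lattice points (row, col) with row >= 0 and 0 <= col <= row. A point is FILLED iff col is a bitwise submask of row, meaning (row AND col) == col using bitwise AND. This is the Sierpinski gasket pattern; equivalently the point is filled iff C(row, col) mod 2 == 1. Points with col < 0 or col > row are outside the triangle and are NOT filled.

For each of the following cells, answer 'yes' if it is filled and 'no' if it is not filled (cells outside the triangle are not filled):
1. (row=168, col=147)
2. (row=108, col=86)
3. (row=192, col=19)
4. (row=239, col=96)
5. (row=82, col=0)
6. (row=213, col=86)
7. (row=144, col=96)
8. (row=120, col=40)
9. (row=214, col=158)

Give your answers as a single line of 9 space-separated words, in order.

Answer: no no no yes yes no no yes no

Derivation:
(168,147): row=0b10101000, col=0b10010011, row AND col = 0b10000000 = 128; 128 != 147 -> empty
(108,86): row=0b1101100, col=0b1010110, row AND col = 0b1000100 = 68; 68 != 86 -> empty
(192,19): row=0b11000000, col=0b10011, row AND col = 0b0 = 0; 0 != 19 -> empty
(239,96): row=0b11101111, col=0b1100000, row AND col = 0b1100000 = 96; 96 == 96 -> filled
(82,0): row=0b1010010, col=0b0, row AND col = 0b0 = 0; 0 == 0 -> filled
(213,86): row=0b11010101, col=0b1010110, row AND col = 0b1010100 = 84; 84 != 86 -> empty
(144,96): row=0b10010000, col=0b1100000, row AND col = 0b0 = 0; 0 != 96 -> empty
(120,40): row=0b1111000, col=0b101000, row AND col = 0b101000 = 40; 40 == 40 -> filled
(214,158): row=0b11010110, col=0b10011110, row AND col = 0b10010110 = 150; 150 != 158 -> empty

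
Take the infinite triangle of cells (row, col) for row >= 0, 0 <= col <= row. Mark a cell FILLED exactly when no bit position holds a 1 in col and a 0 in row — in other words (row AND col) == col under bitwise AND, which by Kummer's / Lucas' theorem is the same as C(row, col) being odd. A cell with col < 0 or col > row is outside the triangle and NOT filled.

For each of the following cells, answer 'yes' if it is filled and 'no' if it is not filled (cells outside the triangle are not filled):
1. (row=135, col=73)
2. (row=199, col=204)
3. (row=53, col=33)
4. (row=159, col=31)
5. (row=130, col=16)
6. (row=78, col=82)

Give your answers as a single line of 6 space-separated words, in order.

Answer: no no yes yes no no

Derivation:
(135,73): row=0b10000111, col=0b1001001, row AND col = 0b1 = 1; 1 != 73 -> empty
(199,204): col outside [0, 199] -> not filled
(53,33): row=0b110101, col=0b100001, row AND col = 0b100001 = 33; 33 == 33 -> filled
(159,31): row=0b10011111, col=0b11111, row AND col = 0b11111 = 31; 31 == 31 -> filled
(130,16): row=0b10000010, col=0b10000, row AND col = 0b0 = 0; 0 != 16 -> empty
(78,82): col outside [0, 78] -> not filled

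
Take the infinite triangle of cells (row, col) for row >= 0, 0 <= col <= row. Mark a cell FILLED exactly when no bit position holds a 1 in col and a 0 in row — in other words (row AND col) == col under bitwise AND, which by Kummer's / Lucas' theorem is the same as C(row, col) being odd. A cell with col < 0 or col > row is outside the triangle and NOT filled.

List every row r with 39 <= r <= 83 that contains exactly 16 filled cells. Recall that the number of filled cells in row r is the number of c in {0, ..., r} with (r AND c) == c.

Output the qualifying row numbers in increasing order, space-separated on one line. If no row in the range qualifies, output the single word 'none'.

Row r has 2^popcount(r) filled cells, so we need popcount(r) = log2(16) = 4.
Scan r = 39..83 and keep those with exactly 4 one-bits:
r=39=100111 popcount=4 -> KEEP
r=40=101000 popcount=2 -> skip
r=41=101001 popcount=3 -> skip
r=42=101010 popcount=3 -> skip
r=43=101011 popcount=4 -> KEEP
r=44=101100 popcount=3 -> skip
r=45=101101 popcount=4 -> KEEP
r=46=101110 popcount=4 -> KEEP
r=47=101111 popcount=5 -> skip
r=48=110000 popcount=2 -> skip
r=49=110001 popcount=3 -> skip
r=50=110010 popcount=3 -> skip
r=51=110011 popcount=4 -> KEEP
r=52=110100 popcount=3 -> skip
r=53=110101 popcount=4 -> KEEP
r=54=110110 popcount=4 -> KEEP
r=55=110111 popcount=5 -> skip
r=56=111000 popcount=3 -> skip
r=57=111001 popcount=4 -> KEEP
r=58=111010 popcount=4 -> KEEP
r=59=111011 popcount=5 -> skip
r=60=111100 popcount=4 -> KEEP
r=61=111101 popcount=5 -> skip
r=62=111110 popcount=5 -> skip
r=63=111111 popcount=6 -> skip
r=64=1000000 popcount=1 -> skip
r=65=1000001 popcount=2 -> skip
r=66=1000010 popcount=2 -> skip
r=67=1000011 popcount=3 -> skip
r=68=1000100 popcount=2 -> skip
r=69=1000101 popcount=3 -> skip
r=70=1000110 popcount=3 -> skip
r=71=1000111 popcount=4 -> KEEP
r=72=1001000 popcount=2 -> skip
r=73=1001001 popcount=3 -> skip
r=74=1001010 popcount=3 -> skip
r=75=1001011 popcount=4 -> KEEP
r=76=1001100 popcount=3 -> skip
r=77=1001101 popcount=4 -> KEEP
r=78=1001110 popcount=4 -> KEEP
r=79=1001111 popcount=5 -> skip
r=80=1010000 popcount=2 -> skip
r=81=1010001 popcount=3 -> skip
r=82=1010010 popcount=3 -> skip
r=83=1010011 popcount=4 -> KEEP
Kept rows: 39 43 45 46 51 53 54 57 58 60 71 75 77 78 83

Answer: 39 43 45 46 51 53 54 57 58 60 71 75 77 78 83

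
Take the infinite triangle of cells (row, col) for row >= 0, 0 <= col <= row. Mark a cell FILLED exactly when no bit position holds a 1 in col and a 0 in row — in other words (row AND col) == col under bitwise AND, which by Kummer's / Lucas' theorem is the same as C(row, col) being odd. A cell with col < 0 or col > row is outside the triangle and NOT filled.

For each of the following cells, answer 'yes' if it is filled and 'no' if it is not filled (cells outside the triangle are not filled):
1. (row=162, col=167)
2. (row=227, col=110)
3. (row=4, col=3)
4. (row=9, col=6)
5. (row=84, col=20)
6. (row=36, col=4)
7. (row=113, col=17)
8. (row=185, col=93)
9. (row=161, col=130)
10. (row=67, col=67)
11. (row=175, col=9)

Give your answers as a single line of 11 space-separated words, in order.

Answer: no no no no yes yes yes no no yes yes

Derivation:
(162,167): col outside [0, 162] -> not filled
(227,110): row=0b11100011, col=0b1101110, row AND col = 0b1100010 = 98; 98 != 110 -> empty
(4,3): row=0b100, col=0b11, row AND col = 0b0 = 0; 0 != 3 -> empty
(9,6): row=0b1001, col=0b110, row AND col = 0b0 = 0; 0 != 6 -> empty
(84,20): row=0b1010100, col=0b10100, row AND col = 0b10100 = 20; 20 == 20 -> filled
(36,4): row=0b100100, col=0b100, row AND col = 0b100 = 4; 4 == 4 -> filled
(113,17): row=0b1110001, col=0b10001, row AND col = 0b10001 = 17; 17 == 17 -> filled
(185,93): row=0b10111001, col=0b1011101, row AND col = 0b11001 = 25; 25 != 93 -> empty
(161,130): row=0b10100001, col=0b10000010, row AND col = 0b10000000 = 128; 128 != 130 -> empty
(67,67): row=0b1000011, col=0b1000011, row AND col = 0b1000011 = 67; 67 == 67 -> filled
(175,9): row=0b10101111, col=0b1001, row AND col = 0b1001 = 9; 9 == 9 -> filled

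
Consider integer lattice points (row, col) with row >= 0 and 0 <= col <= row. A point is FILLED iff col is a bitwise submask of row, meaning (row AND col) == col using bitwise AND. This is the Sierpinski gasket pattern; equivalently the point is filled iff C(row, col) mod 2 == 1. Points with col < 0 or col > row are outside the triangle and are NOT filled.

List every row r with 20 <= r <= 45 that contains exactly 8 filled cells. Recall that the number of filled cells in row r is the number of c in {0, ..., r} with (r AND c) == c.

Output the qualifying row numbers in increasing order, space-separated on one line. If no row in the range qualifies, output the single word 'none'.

Row r has 2^popcount(r) filled cells, so we need popcount(r) = log2(8) = 3.
Scan r = 20..45 and keep those with exactly 3 one-bits:
r=20=10100 popcount=2 -> skip
r=21=10101 popcount=3 -> KEEP
r=22=10110 popcount=3 -> KEEP
r=23=10111 popcount=4 -> skip
r=24=11000 popcount=2 -> skip
r=25=11001 popcount=3 -> KEEP
r=26=11010 popcount=3 -> KEEP
r=27=11011 popcount=4 -> skip
r=28=11100 popcount=3 -> KEEP
r=29=11101 popcount=4 -> skip
r=30=11110 popcount=4 -> skip
r=31=11111 popcount=5 -> skip
r=32=100000 popcount=1 -> skip
r=33=100001 popcount=2 -> skip
r=34=100010 popcount=2 -> skip
r=35=100011 popcount=3 -> KEEP
r=36=100100 popcount=2 -> skip
r=37=100101 popcount=3 -> KEEP
r=38=100110 popcount=3 -> KEEP
r=39=100111 popcount=4 -> skip
r=40=101000 popcount=2 -> skip
r=41=101001 popcount=3 -> KEEP
r=42=101010 popcount=3 -> KEEP
r=43=101011 popcount=4 -> skip
r=44=101100 popcount=3 -> KEEP
r=45=101101 popcount=4 -> skip
Kept rows: 21 22 25 26 28 35 37 38 41 42 44

Answer: 21 22 25 26 28 35 37 38 41 42 44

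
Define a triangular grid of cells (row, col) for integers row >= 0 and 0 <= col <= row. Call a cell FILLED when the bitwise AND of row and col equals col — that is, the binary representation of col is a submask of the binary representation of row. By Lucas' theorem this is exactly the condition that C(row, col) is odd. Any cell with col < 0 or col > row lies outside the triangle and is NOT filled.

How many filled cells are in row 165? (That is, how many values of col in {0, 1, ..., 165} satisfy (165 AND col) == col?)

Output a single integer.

Answer: 16

Derivation:
165 in binary = 10100101
popcount(165) = number of 1-bits in 10100101 = 4
A col c satisfies (165 AND c) == c iff every set bit of c is also set in 165; each of the 4 set bits of 165 can independently be on or off in c.
count = 2^4 = 16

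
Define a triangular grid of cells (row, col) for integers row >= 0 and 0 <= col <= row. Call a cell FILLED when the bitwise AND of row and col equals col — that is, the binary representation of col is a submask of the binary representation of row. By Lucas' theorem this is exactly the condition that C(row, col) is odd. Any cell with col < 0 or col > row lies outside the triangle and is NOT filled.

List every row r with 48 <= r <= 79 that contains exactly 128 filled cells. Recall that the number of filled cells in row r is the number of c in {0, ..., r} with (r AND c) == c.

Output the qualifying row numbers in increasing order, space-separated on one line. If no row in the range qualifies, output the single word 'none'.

Row r has 2^popcount(r) filled cells, so we need popcount(r) = log2(128) = 7.
Scan r = 48..79 and keep those with exactly 7 one-bits:
r=48=110000 popcount=2 -> skip
r=49=110001 popcount=3 -> skip
r=50=110010 popcount=3 -> skip
r=51=110011 popcount=4 -> skip
r=52=110100 popcount=3 -> skip
r=53=110101 popcount=4 -> skip
r=54=110110 popcount=4 -> skip
r=55=110111 popcount=5 -> skip
r=56=111000 popcount=3 -> skip
r=57=111001 popcount=4 -> skip
r=58=111010 popcount=4 -> skip
r=59=111011 popcount=5 -> skip
r=60=111100 popcount=4 -> skip
r=61=111101 popcount=5 -> skip
r=62=111110 popcount=5 -> skip
r=63=111111 popcount=6 -> skip
r=64=1000000 popcount=1 -> skip
r=65=1000001 popcount=2 -> skip
r=66=1000010 popcount=2 -> skip
r=67=1000011 popcount=3 -> skip
r=68=1000100 popcount=2 -> skip
r=69=1000101 popcount=3 -> skip
r=70=1000110 popcount=3 -> skip
r=71=1000111 popcount=4 -> skip
r=72=1001000 popcount=2 -> skip
r=73=1001001 popcount=3 -> skip
r=74=1001010 popcount=3 -> skip
r=75=1001011 popcount=4 -> skip
r=76=1001100 popcount=3 -> skip
r=77=1001101 popcount=4 -> skip
r=78=1001110 popcount=4 -> skip
r=79=1001111 popcount=5 -> skip
Kept rows: none

Answer: none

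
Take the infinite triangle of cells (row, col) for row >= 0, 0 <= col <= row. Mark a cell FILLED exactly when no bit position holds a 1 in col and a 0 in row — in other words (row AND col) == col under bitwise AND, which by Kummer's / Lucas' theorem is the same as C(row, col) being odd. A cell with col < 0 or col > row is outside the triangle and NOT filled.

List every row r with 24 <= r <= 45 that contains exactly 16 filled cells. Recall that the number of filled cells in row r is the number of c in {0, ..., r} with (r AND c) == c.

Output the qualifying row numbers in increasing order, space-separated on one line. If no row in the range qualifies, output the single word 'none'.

Answer: 27 29 30 39 43 45

Derivation:
Row r has 2^popcount(r) filled cells, so we need popcount(r) = log2(16) = 4.
Scan r = 24..45 and keep those with exactly 4 one-bits:
r=24=11000 popcount=2 -> skip
r=25=11001 popcount=3 -> skip
r=26=11010 popcount=3 -> skip
r=27=11011 popcount=4 -> KEEP
r=28=11100 popcount=3 -> skip
r=29=11101 popcount=4 -> KEEP
r=30=11110 popcount=4 -> KEEP
r=31=11111 popcount=5 -> skip
r=32=100000 popcount=1 -> skip
r=33=100001 popcount=2 -> skip
r=34=100010 popcount=2 -> skip
r=35=100011 popcount=3 -> skip
r=36=100100 popcount=2 -> skip
r=37=100101 popcount=3 -> skip
r=38=100110 popcount=3 -> skip
r=39=100111 popcount=4 -> KEEP
r=40=101000 popcount=2 -> skip
r=41=101001 popcount=3 -> skip
r=42=101010 popcount=3 -> skip
r=43=101011 popcount=4 -> KEEP
r=44=101100 popcount=3 -> skip
r=45=101101 popcount=4 -> KEEP
Kept rows: 27 29 30 39 43 45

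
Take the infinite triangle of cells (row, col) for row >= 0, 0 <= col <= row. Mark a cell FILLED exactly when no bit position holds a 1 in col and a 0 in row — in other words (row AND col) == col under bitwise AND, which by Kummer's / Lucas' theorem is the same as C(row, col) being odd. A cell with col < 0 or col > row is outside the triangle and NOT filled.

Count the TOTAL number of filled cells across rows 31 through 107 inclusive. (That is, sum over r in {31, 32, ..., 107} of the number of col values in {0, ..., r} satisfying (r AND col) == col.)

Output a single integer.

Answer: 1184

Derivation:
r31=11111 pc5: +32 =32
r32=100000 pc1: +2 =34
r33=100001 pc2: +4 =38
r34=100010 pc2: +4 =42
r35=100011 pc3: +8 =50
r36=100100 pc2: +4 =54
r37=100101 pc3: +8 =62
r38=100110 pc3: +8 =70
r39=100111 pc4: +16 =86
r40=101000 pc2: +4 =90
r41=101001 pc3: +8 =98
r42=101010 pc3: +8 =106
r43=101011 pc4: +16 =122
r44=101100 pc3: +8 =130
r45=101101 pc4: +16 =146
r46=101110 pc4: +16 =162
r47=101111 pc5: +32 =194
r48=110000 pc2: +4 =198
r49=110001 pc3: +8 =206
r50=110010 pc3: +8 =214
r51=110011 pc4: +16 =230
r52=110100 pc3: +8 =238
r53=110101 pc4: +16 =254
r54=110110 pc4: +16 =270
r55=110111 pc5: +32 =302
r56=111000 pc3: +8 =310
r57=111001 pc4: +16 =326
r58=111010 pc4: +16 =342
r59=111011 pc5: +32 =374
r60=111100 pc4: +16 =390
r61=111101 pc5: +32 =422
r62=111110 pc5: +32 =454
r63=111111 pc6: +64 =518
r64=1000000 pc1: +2 =520
r65=1000001 pc2: +4 =524
r66=1000010 pc2: +4 =528
r67=1000011 pc3: +8 =536
r68=1000100 pc2: +4 =540
r69=1000101 pc3: +8 =548
r70=1000110 pc3: +8 =556
r71=1000111 pc4: +16 =572
r72=1001000 pc2: +4 =576
r73=1001001 pc3: +8 =584
r74=1001010 pc3: +8 =592
r75=1001011 pc4: +16 =608
r76=1001100 pc3: +8 =616
r77=1001101 pc4: +16 =632
r78=1001110 pc4: +16 =648
r79=1001111 pc5: +32 =680
r80=1010000 pc2: +4 =684
r81=1010001 pc3: +8 =692
r82=1010010 pc3: +8 =700
r83=1010011 pc4: +16 =716
r84=1010100 pc3: +8 =724
r85=1010101 pc4: +16 =740
r86=1010110 pc4: +16 =756
r87=1010111 pc5: +32 =788
r88=1011000 pc3: +8 =796
r89=1011001 pc4: +16 =812
r90=1011010 pc4: +16 =828
r91=1011011 pc5: +32 =860
r92=1011100 pc4: +16 =876
r93=1011101 pc5: +32 =908
r94=1011110 pc5: +32 =940
r95=1011111 pc6: +64 =1004
r96=1100000 pc2: +4 =1008
r97=1100001 pc3: +8 =1016
r98=1100010 pc3: +8 =1024
r99=1100011 pc4: +16 =1040
r100=1100100 pc3: +8 =1048
r101=1100101 pc4: +16 =1064
r102=1100110 pc4: +16 =1080
r103=1100111 pc5: +32 =1112
r104=1101000 pc3: +8 =1120
r105=1101001 pc4: +16 =1136
r106=1101010 pc4: +16 =1152
r107=1101011 pc5: +32 =1184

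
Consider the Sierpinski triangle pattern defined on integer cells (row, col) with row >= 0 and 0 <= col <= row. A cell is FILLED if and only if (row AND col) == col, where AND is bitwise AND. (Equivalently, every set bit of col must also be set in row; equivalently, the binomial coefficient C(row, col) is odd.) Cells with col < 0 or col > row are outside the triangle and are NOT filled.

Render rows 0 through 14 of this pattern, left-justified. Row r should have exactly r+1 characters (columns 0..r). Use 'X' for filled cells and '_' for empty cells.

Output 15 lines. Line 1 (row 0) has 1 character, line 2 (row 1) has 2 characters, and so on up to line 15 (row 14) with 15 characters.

Answer: X
XX
X_X
XXXX
X___X
XX__XX
X_X_X_X
XXXXXXXX
X_______X
XX______XX
X_X_____X_X
XXXX____XXXX
X___X___X___X
XX__XX__XX__XX
X_X_X_X_X_X_X_X

Derivation:
r0=0: X
r1=1: XX
r2=10: X_X
r3=11: XXXX
r4=100: X___X
r5=101: XX__XX
r6=110: X_X_X_X
r7=111: XXXXXXXX
r8=1000: X_______X
r9=1001: XX______XX
r10=1010: X_X_____X_X
r11=1011: XXXX____XXXX
r12=1100: X___X___X___X
r13=1101: XX__XX__XX__XX
r14=1110: X_X_X_X_X_X_X_X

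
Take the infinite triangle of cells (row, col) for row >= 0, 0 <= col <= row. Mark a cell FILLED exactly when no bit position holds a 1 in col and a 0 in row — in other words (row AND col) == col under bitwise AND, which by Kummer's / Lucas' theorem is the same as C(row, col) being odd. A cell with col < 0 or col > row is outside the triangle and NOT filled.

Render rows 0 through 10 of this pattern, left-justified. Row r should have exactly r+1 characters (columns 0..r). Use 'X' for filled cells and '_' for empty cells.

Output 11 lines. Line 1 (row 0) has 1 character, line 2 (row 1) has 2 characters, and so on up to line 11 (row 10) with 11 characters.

Answer: X
XX
X_X
XXXX
X___X
XX__XX
X_X_X_X
XXXXXXXX
X_______X
XX______XX
X_X_____X_X

Derivation:
r0=0: X
r1=1: XX
r2=10: X_X
r3=11: XXXX
r4=100: X___X
r5=101: XX__XX
r6=110: X_X_X_X
r7=111: XXXXXXXX
r8=1000: X_______X
r9=1001: XX______XX
r10=1010: X_X_____X_X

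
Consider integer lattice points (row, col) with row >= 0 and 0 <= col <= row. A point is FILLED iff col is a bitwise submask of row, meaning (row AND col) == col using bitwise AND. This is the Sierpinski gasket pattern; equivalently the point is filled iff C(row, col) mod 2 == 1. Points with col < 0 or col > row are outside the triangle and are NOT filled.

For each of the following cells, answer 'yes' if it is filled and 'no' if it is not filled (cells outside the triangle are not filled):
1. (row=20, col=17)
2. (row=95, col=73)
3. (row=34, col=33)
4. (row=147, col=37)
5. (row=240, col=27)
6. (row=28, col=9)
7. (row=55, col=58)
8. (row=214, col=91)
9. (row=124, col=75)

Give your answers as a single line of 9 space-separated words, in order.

Answer: no yes no no no no no no no

Derivation:
(20,17): row=0b10100, col=0b10001, row AND col = 0b10000 = 16; 16 != 17 -> empty
(95,73): row=0b1011111, col=0b1001001, row AND col = 0b1001001 = 73; 73 == 73 -> filled
(34,33): row=0b100010, col=0b100001, row AND col = 0b100000 = 32; 32 != 33 -> empty
(147,37): row=0b10010011, col=0b100101, row AND col = 0b1 = 1; 1 != 37 -> empty
(240,27): row=0b11110000, col=0b11011, row AND col = 0b10000 = 16; 16 != 27 -> empty
(28,9): row=0b11100, col=0b1001, row AND col = 0b1000 = 8; 8 != 9 -> empty
(55,58): col outside [0, 55] -> not filled
(214,91): row=0b11010110, col=0b1011011, row AND col = 0b1010010 = 82; 82 != 91 -> empty
(124,75): row=0b1111100, col=0b1001011, row AND col = 0b1001000 = 72; 72 != 75 -> empty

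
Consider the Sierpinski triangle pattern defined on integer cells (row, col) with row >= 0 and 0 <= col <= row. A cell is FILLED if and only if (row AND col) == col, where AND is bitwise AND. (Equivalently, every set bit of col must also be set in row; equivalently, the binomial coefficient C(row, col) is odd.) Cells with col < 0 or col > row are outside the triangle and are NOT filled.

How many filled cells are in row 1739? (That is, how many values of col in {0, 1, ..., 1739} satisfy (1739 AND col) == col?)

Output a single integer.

1739 in binary = 11011001011
popcount(1739) = number of 1-bits in 11011001011 = 7
A col c satisfies (1739 AND c) == c iff every set bit of c is also set in 1739; each of the 7 set bits of 1739 can independently be on or off in c.
count = 2^7 = 128

Answer: 128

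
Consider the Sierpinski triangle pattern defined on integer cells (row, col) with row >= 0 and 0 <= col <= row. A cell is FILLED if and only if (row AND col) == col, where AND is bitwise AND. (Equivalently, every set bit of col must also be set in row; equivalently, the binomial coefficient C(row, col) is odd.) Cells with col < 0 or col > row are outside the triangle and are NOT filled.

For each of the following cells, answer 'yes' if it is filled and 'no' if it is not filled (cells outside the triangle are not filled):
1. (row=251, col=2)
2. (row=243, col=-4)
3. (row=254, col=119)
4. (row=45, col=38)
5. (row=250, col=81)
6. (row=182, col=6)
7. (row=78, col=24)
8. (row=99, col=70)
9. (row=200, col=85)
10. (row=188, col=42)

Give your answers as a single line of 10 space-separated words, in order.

Answer: yes no no no no yes no no no no

Derivation:
(251,2): row=0b11111011, col=0b10, row AND col = 0b10 = 2; 2 == 2 -> filled
(243,-4): col outside [0, 243] -> not filled
(254,119): row=0b11111110, col=0b1110111, row AND col = 0b1110110 = 118; 118 != 119 -> empty
(45,38): row=0b101101, col=0b100110, row AND col = 0b100100 = 36; 36 != 38 -> empty
(250,81): row=0b11111010, col=0b1010001, row AND col = 0b1010000 = 80; 80 != 81 -> empty
(182,6): row=0b10110110, col=0b110, row AND col = 0b110 = 6; 6 == 6 -> filled
(78,24): row=0b1001110, col=0b11000, row AND col = 0b1000 = 8; 8 != 24 -> empty
(99,70): row=0b1100011, col=0b1000110, row AND col = 0b1000010 = 66; 66 != 70 -> empty
(200,85): row=0b11001000, col=0b1010101, row AND col = 0b1000000 = 64; 64 != 85 -> empty
(188,42): row=0b10111100, col=0b101010, row AND col = 0b101000 = 40; 40 != 42 -> empty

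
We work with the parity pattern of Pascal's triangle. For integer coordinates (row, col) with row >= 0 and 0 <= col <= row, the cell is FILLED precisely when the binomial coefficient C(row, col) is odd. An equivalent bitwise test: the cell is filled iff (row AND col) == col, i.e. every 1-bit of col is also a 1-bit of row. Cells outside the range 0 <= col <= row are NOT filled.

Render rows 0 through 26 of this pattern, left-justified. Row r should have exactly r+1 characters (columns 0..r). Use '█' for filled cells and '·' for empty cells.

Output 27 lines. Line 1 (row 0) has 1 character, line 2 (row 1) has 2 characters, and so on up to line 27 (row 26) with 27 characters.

r0=0: █
r1=1: ██
r2=10: █·█
r3=11: ████
r4=100: █···█
r5=101: ██··██
r6=110: █·█·█·█
r7=111: ████████
r8=1000: █·······█
r9=1001: ██······██
r10=1010: █·█·····█·█
r11=1011: ████····████
r12=1100: █···█···█···█
r13=1101: ██··██··██··██
r14=1110: █·█·█·█·█·█·█·█
r15=1111: ████████████████
r16=10000: █···············█
r17=10001: ██··············██
r18=10010: █·█·············█·█
r19=10011: ████············████
r20=10100: █···█···········█···█
r21=10101: ██··██··········██··██
r22=10110: █·█·█·█·········█·█·█·█
r23=10111: ████████········████████
r24=11000: █·······█·······█·······█
r25=11001: ██······██······██······██
r26=11010: █·█·····█·█·····█·█·····█·█

Answer: █
██
█·█
████
█···█
██··██
█·█·█·█
████████
█·······█
██······██
█·█·····█·█
████····████
█···█···█···█
██··██··██··██
█·█·█·█·█·█·█·█
████████████████
█···············█
██··············██
█·█·············█·█
████············████
█···█···········█···█
██··██··········██··██
█·█·█·█·········█·█·█·█
████████········████████
█·······█·······█·······█
██······██······██······██
█·█·····█·█·····█·█·····█·█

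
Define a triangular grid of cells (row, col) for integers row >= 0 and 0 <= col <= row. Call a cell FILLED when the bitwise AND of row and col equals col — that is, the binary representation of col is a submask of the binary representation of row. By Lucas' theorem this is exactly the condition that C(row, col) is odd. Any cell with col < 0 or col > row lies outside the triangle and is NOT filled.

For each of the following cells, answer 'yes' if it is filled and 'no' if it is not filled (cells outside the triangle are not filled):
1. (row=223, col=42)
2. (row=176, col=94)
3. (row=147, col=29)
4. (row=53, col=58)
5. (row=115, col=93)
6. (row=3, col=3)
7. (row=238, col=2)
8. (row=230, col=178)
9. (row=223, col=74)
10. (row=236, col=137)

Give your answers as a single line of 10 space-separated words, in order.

(223,42): row=0b11011111, col=0b101010, row AND col = 0b1010 = 10; 10 != 42 -> empty
(176,94): row=0b10110000, col=0b1011110, row AND col = 0b10000 = 16; 16 != 94 -> empty
(147,29): row=0b10010011, col=0b11101, row AND col = 0b10001 = 17; 17 != 29 -> empty
(53,58): col outside [0, 53] -> not filled
(115,93): row=0b1110011, col=0b1011101, row AND col = 0b1010001 = 81; 81 != 93 -> empty
(3,3): row=0b11, col=0b11, row AND col = 0b11 = 3; 3 == 3 -> filled
(238,2): row=0b11101110, col=0b10, row AND col = 0b10 = 2; 2 == 2 -> filled
(230,178): row=0b11100110, col=0b10110010, row AND col = 0b10100010 = 162; 162 != 178 -> empty
(223,74): row=0b11011111, col=0b1001010, row AND col = 0b1001010 = 74; 74 == 74 -> filled
(236,137): row=0b11101100, col=0b10001001, row AND col = 0b10001000 = 136; 136 != 137 -> empty

Answer: no no no no no yes yes no yes no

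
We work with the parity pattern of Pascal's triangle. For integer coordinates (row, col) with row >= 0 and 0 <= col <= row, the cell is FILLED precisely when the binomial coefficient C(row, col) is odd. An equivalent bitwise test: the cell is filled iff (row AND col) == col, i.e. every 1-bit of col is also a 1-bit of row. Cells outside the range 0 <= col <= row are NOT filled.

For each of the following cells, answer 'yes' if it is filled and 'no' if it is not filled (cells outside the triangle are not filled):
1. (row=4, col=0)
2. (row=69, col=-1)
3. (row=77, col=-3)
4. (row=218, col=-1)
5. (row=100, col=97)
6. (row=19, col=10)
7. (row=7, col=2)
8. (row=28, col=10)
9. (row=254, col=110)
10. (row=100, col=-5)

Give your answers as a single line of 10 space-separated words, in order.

(4,0): row=0b100, col=0b0, row AND col = 0b0 = 0; 0 == 0 -> filled
(69,-1): col outside [0, 69] -> not filled
(77,-3): col outside [0, 77] -> not filled
(218,-1): col outside [0, 218] -> not filled
(100,97): row=0b1100100, col=0b1100001, row AND col = 0b1100000 = 96; 96 != 97 -> empty
(19,10): row=0b10011, col=0b1010, row AND col = 0b10 = 2; 2 != 10 -> empty
(7,2): row=0b111, col=0b10, row AND col = 0b10 = 2; 2 == 2 -> filled
(28,10): row=0b11100, col=0b1010, row AND col = 0b1000 = 8; 8 != 10 -> empty
(254,110): row=0b11111110, col=0b1101110, row AND col = 0b1101110 = 110; 110 == 110 -> filled
(100,-5): col outside [0, 100] -> not filled

Answer: yes no no no no no yes no yes no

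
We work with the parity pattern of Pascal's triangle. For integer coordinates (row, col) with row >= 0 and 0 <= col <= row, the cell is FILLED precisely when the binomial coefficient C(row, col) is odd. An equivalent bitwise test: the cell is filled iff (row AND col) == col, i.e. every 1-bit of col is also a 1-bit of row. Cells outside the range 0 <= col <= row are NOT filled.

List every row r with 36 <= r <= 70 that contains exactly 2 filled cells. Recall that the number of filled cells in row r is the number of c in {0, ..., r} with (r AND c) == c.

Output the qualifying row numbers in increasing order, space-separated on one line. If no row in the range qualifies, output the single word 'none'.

Answer: 64

Derivation:
Row r has 2^popcount(r) filled cells, so we need popcount(r) = log2(2) = 1.
Scan r = 36..70 and keep those with exactly 1 one-bits:
r=36=100100 popcount=2 -> skip
r=37=100101 popcount=3 -> skip
r=38=100110 popcount=3 -> skip
r=39=100111 popcount=4 -> skip
r=40=101000 popcount=2 -> skip
r=41=101001 popcount=3 -> skip
r=42=101010 popcount=3 -> skip
r=43=101011 popcount=4 -> skip
r=44=101100 popcount=3 -> skip
r=45=101101 popcount=4 -> skip
r=46=101110 popcount=4 -> skip
r=47=101111 popcount=5 -> skip
r=48=110000 popcount=2 -> skip
r=49=110001 popcount=3 -> skip
r=50=110010 popcount=3 -> skip
r=51=110011 popcount=4 -> skip
r=52=110100 popcount=3 -> skip
r=53=110101 popcount=4 -> skip
r=54=110110 popcount=4 -> skip
r=55=110111 popcount=5 -> skip
r=56=111000 popcount=3 -> skip
r=57=111001 popcount=4 -> skip
r=58=111010 popcount=4 -> skip
r=59=111011 popcount=5 -> skip
r=60=111100 popcount=4 -> skip
r=61=111101 popcount=5 -> skip
r=62=111110 popcount=5 -> skip
r=63=111111 popcount=6 -> skip
r=64=1000000 popcount=1 -> KEEP
r=65=1000001 popcount=2 -> skip
r=66=1000010 popcount=2 -> skip
r=67=1000011 popcount=3 -> skip
r=68=1000100 popcount=2 -> skip
r=69=1000101 popcount=3 -> skip
r=70=1000110 popcount=3 -> skip
Kept rows: 64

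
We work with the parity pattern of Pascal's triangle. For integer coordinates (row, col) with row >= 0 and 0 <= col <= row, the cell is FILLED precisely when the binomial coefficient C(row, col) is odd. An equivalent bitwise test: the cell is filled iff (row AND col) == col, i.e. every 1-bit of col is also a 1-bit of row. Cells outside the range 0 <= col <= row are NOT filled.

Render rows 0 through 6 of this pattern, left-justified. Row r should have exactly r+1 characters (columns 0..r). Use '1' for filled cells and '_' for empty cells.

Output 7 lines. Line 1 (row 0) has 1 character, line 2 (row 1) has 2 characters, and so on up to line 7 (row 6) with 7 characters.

r0=0: 1
r1=1: 11
r2=10: 1_1
r3=11: 1111
r4=100: 1___1
r5=101: 11__11
r6=110: 1_1_1_1

Answer: 1
11
1_1
1111
1___1
11__11
1_1_1_1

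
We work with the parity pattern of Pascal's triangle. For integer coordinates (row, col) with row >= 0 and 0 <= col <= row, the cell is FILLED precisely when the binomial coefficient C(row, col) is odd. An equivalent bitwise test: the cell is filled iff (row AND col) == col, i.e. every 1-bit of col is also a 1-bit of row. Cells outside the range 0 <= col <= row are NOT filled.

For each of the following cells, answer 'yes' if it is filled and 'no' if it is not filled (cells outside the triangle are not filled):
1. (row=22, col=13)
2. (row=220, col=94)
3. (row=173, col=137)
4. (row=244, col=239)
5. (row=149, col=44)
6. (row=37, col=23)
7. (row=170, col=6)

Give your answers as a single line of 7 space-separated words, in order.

Answer: no no yes no no no no

Derivation:
(22,13): row=0b10110, col=0b1101, row AND col = 0b100 = 4; 4 != 13 -> empty
(220,94): row=0b11011100, col=0b1011110, row AND col = 0b1011100 = 92; 92 != 94 -> empty
(173,137): row=0b10101101, col=0b10001001, row AND col = 0b10001001 = 137; 137 == 137 -> filled
(244,239): row=0b11110100, col=0b11101111, row AND col = 0b11100100 = 228; 228 != 239 -> empty
(149,44): row=0b10010101, col=0b101100, row AND col = 0b100 = 4; 4 != 44 -> empty
(37,23): row=0b100101, col=0b10111, row AND col = 0b101 = 5; 5 != 23 -> empty
(170,6): row=0b10101010, col=0b110, row AND col = 0b10 = 2; 2 != 6 -> empty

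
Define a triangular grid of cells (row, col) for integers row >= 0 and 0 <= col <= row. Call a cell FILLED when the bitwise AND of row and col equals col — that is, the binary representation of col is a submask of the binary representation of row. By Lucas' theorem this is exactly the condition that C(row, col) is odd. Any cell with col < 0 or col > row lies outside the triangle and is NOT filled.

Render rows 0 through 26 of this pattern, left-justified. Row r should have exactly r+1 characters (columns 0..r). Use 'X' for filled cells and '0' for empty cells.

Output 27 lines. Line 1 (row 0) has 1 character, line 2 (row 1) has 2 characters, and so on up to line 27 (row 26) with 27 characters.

r0=0: X
r1=1: XX
r2=10: X0X
r3=11: XXXX
r4=100: X000X
r5=101: XX00XX
r6=110: X0X0X0X
r7=111: XXXXXXXX
r8=1000: X0000000X
r9=1001: XX000000XX
r10=1010: X0X00000X0X
r11=1011: XXXX0000XXXX
r12=1100: X000X000X000X
r13=1101: XX00XX00XX00XX
r14=1110: X0X0X0X0X0X0X0X
r15=1111: XXXXXXXXXXXXXXXX
r16=10000: X000000000000000X
r17=10001: XX00000000000000XX
r18=10010: X0X0000000000000X0X
r19=10011: XXXX000000000000XXXX
r20=10100: X000X00000000000X000X
r21=10101: XX00XX0000000000XX00XX
r22=10110: X0X0X0X000000000X0X0X0X
r23=10111: XXXXXXXX00000000XXXXXXXX
r24=11000: X0000000X0000000X0000000X
r25=11001: XX000000XX000000XX000000XX
r26=11010: X0X00000X0X00000X0X00000X0X

Answer: X
XX
X0X
XXXX
X000X
XX00XX
X0X0X0X
XXXXXXXX
X0000000X
XX000000XX
X0X00000X0X
XXXX0000XXXX
X000X000X000X
XX00XX00XX00XX
X0X0X0X0X0X0X0X
XXXXXXXXXXXXXXXX
X000000000000000X
XX00000000000000XX
X0X0000000000000X0X
XXXX000000000000XXXX
X000X00000000000X000X
XX00XX0000000000XX00XX
X0X0X0X000000000X0X0X0X
XXXXXXXX00000000XXXXXXXX
X0000000X0000000X0000000X
XX000000XX000000XX000000XX
X0X00000X0X00000X0X00000X0X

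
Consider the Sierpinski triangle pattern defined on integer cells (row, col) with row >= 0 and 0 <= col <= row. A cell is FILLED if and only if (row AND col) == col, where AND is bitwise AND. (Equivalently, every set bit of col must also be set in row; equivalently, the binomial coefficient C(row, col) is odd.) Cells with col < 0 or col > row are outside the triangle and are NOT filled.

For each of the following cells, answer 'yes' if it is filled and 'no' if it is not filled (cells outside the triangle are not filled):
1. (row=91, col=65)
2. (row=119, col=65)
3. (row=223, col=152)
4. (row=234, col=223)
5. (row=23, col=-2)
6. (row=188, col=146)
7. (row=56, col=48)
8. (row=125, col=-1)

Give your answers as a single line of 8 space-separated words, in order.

Answer: yes yes yes no no no yes no

Derivation:
(91,65): row=0b1011011, col=0b1000001, row AND col = 0b1000001 = 65; 65 == 65 -> filled
(119,65): row=0b1110111, col=0b1000001, row AND col = 0b1000001 = 65; 65 == 65 -> filled
(223,152): row=0b11011111, col=0b10011000, row AND col = 0b10011000 = 152; 152 == 152 -> filled
(234,223): row=0b11101010, col=0b11011111, row AND col = 0b11001010 = 202; 202 != 223 -> empty
(23,-2): col outside [0, 23] -> not filled
(188,146): row=0b10111100, col=0b10010010, row AND col = 0b10010000 = 144; 144 != 146 -> empty
(56,48): row=0b111000, col=0b110000, row AND col = 0b110000 = 48; 48 == 48 -> filled
(125,-1): col outside [0, 125] -> not filled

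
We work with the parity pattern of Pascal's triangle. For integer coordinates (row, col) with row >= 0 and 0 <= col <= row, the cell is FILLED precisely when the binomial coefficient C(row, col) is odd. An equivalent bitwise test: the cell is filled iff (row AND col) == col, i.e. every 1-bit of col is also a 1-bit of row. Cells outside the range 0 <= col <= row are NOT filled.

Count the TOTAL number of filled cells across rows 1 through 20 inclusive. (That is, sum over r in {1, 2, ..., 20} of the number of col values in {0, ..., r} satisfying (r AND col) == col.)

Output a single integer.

Answer: 102

Derivation:
r1=1 pc1: +2 =2
r2=10 pc1: +2 =4
r3=11 pc2: +4 =8
r4=100 pc1: +2 =10
r5=101 pc2: +4 =14
r6=110 pc2: +4 =18
r7=111 pc3: +8 =26
r8=1000 pc1: +2 =28
r9=1001 pc2: +4 =32
r10=1010 pc2: +4 =36
r11=1011 pc3: +8 =44
r12=1100 pc2: +4 =48
r13=1101 pc3: +8 =56
r14=1110 pc3: +8 =64
r15=1111 pc4: +16 =80
r16=10000 pc1: +2 =82
r17=10001 pc2: +4 =86
r18=10010 pc2: +4 =90
r19=10011 pc3: +8 =98
r20=10100 pc2: +4 =102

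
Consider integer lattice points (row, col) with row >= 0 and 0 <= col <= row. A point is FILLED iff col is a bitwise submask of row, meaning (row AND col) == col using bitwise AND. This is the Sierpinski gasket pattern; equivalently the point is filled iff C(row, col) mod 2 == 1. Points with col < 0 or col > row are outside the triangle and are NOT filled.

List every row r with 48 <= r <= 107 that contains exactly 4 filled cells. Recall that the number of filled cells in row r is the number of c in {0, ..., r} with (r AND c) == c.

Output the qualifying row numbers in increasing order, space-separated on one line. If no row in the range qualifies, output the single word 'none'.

Row r has 2^popcount(r) filled cells, so we need popcount(r) = log2(4) = 2.
Scan r = 48..107 and keep those with exactly 2 one-bits:
r=48=110000 popcount=2 -> KEEP
r=49=110001 popcount=3 -> skip
r=50=110010 popcount=3 -> skip
r=51=110011 popcount=4 -> skip
r=52=110100 popcount=3 -> skip
r=53=110101 popcount=4 -> skip
r=54=110110 popcount=4 -> skip
r=55=110111 popcount=5 -> skip
r=56=111000 popcount=3 -> skip
r=57=111001 popcount=4 -> skip
r=58=111010 popcount=4 -> skip
r=59=111011 popcount=5 -> skip
r=60=111100 popcount=4 -> skip
r=61=111101 popcount=5 -> skip
r=62=111110 popcount=5 -> skip
r=63=111111 popcount=6 -> skip
r=64=1000000 popcount=1 -> skip
r=65=1000001 popcount=2 -> KEEP
r=66=1000010 popcount=2 -> KEEP
r=67=1000011 popcount=3 -> skip
r=68=1000100 popcount=2 -> KEEP
r=69=1000101 popcount=3 -> skip
r=70=1000110 popcount=3 -> skip
r=71=1000111 popcount=4 -> skip
r=72=1001000 popcount=2 -> KEEP
r=73=1001001 popcount=3 -> skip
r=74=1001010 popcount=3 -> skip
r=75=1001011 popcount=4 -> skip
r=76=1001100 popcount=3 -> skip
r=77=1001101 popcount=4 -> skip
r=78=1001110 popcount=4 -> skip
r=79=1001111 popcount=5 -> skip
r=80=1010000 popcount=2 -> KEEP
r=81=1010001 popcount=3 -> skip
r=82=1010010 popcount=3 -> skip
r=83=1010011 popcount=4 -> skip
r=84=1010100 popcount=3 -> skip
r=85=1010101 popcount=4 -> skip
r=86=1010110 popcount=4 -> skip
r=87=1010111 popcount=5 -> skip
r=88=1011000 popcount=3 -> skip
r=89=1011001 popcount=4 -> skip
r=90=1011010 popcount=4 -> skip
r=91=1011011 popcount=5 -> skip
r=92=1011100 popcount=4 -> skip
r=93=1011101 popcount=5 -> skip
r=94=1011110 popcount=5 -> skip
r=95=1011111 popcount=6 -> skip
r=96=1100000 popcount=2 -> KEEP
r=97=1100001 popcount=3 -> skip
r=98=1100010 popcount=3 -> skip
r=99=1100011 popcount=4 -> skip
r=100=1100100 popcount=3 -> skip
r=101=1100101 popcount=4 -> skip
r=102=1100110 popcount=4 -> skip
r=103=1100111 popcount=5 -> skip
r=104=1101000 popcount=3 -> skip
r=105=1101001 popcount=4 -> skip
r=106=1101010 popcount=4 -> skip
r=107=1101011 popcount=5 -> skip
Kept rows: 48 65 66 68 72 80 96

Answer: 48 65 66 68 72 80 96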